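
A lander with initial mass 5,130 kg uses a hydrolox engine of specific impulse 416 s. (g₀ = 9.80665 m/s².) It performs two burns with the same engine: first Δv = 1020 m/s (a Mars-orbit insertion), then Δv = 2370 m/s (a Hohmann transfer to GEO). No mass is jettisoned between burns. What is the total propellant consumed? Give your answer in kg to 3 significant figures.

v_e = Isp · g₀ = 416 × 9.80665 = 4079.6 m/s.
After the first burn: m = 5130 × exp(−1020/4079.6) = 5130 × 0.77878 = 3,995.14 kg.
After the second burn: m = 3,995.14 × exp(−2370/4079.6) = 3,995.14 × 0.55937 = 2,234.76 kg.
Total propellant = m₀ − m_final = 5130 − 2,234.76 = 2,895.24 kg.

total propellant consumed ≈ 2900 kg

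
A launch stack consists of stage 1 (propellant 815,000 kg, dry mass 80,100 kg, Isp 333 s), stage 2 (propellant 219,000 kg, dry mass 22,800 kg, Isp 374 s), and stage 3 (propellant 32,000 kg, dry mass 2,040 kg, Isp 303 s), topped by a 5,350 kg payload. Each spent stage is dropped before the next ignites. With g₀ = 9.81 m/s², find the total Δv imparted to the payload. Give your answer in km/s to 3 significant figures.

Δv ≈ 14.4 km/s

Ignition mass of stage 1 = 815,000+80,100 + 219,000+22,800 + 32,000+2,040 + 5,350 = 1,176,290 kg.
Stage 1: m₀ = 1,176,290 kg, m_f = 1,176,290 − 815,000 = 361,290 kg; Δv = 333×9.81×ln(3.256) = 3266.7×1.1804 ≈ 3856 m/s.
Stage 2: m₀ = 281,190 kg, m_f = 281,190 − 219,000 = 62,190 kg; Δv = 374×9.81×ln(4.521) = 3668.9×1.5088 ≈ 5536 m/s.
Stage 3: m₀ = 39,390 kg, m_f = 39,390 − 32,000 = 7,390 kg; Δv = 303×9.81×ln(5.33) = 2972.4×1.6734 ≈ 4974 m/s.
Total Δv = 3856 + 5536 + 4974 = 14366 m/s.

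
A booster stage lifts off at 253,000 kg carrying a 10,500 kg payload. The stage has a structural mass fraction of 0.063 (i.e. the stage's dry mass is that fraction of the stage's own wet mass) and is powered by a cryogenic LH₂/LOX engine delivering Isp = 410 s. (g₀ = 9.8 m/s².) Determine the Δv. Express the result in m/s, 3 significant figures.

Δv ≈ 9180 m/s

Stage wet mass = m₀ − payload = 253,000 − 10,500 = 242,500 kg.
Stage dry mass = ε × stage wet mass = 0.063 × 242,500 = 15,277.5 kg.
Burnout mass m_f = stage dry + payload = 15,277.5 + 10,500 = 25,777.5 kg.
v_e = Isp · g₀ = 410 × 9.8 = 4018.0 m/s.
Using Δv = v_e ln(m₀/m_f): Δv = v_e · ln(253,000/25,777.5) = 4018.0 × ln(9.815) = 4018.0 × 2.2839 ≈ 9177 m/s.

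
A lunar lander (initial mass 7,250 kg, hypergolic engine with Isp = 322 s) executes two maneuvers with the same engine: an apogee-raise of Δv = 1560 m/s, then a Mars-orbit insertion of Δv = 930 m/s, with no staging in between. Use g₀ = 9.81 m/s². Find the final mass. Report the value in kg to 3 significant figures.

final mass ≈ 3300 kg

v_e = Isp · g₀ = 322 × 9.81 = 3158.8 m/s.
After the first burn: m = 7250 × exp(−1560/3158.8) = 7250 × 0.61027 = 4,424.46 kg.
After the second burn: m = 4,424.46 × exp(−930/3158.8) = 4,424.46 × 0.74497 = 3,296.09 kg.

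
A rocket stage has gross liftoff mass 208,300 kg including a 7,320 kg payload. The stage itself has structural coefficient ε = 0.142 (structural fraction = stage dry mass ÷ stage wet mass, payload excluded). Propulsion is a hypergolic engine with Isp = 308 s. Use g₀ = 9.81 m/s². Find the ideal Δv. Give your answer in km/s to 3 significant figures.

Stage wet mass = m₀ − payload = 208,300 − 7,320 = 200,980 kg.
Stage dry mass = ε × stage wet mass = 0.142 × 200,980 = 28,539.2 kg.
Burnout mass m_f = stage dry + payload = 28,539.2 + 7,320 = 35,859.2 kg.
v_e = Isp · g₀ = 308 × 9.81 = 3021.5 m/s.
Δv = v_e · ln(208,300/35,859.2) = 3021.5 × ln(5.809) = 3021.5 × 1.7594 ≈ 5316 m/s.

Δv ≈ 5.32 km/s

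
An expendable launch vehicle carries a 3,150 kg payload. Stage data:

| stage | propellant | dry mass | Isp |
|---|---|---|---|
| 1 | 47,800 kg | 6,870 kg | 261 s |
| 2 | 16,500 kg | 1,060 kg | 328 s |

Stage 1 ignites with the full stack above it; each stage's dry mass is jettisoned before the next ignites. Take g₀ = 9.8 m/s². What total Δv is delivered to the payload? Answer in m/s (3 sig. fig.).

Δv ≈ 7690 m/s

Ignition mass of stage 1 = 47,800+6,870 + 16,500+1,060 + 3,150 = 75,380 kg.
Stage 1: m₀ = 75,380 kg, m_f = 75,380 − 47,800 = 27,580 kg; Δv = 261×9.8×ln(2.733) = 2557.8×1.0055 ≈ 2572 m/s.
Stage 2: m₀ = 20,710 kg, m_f = 20,710 − 16,500 = 4,210 kg; Δv = 328×9.8×ln(4.919) = 3214.4×1.5932 ≈ 5121 m/s.
Total Δv = 2572 + 5121 = 7693 m/s.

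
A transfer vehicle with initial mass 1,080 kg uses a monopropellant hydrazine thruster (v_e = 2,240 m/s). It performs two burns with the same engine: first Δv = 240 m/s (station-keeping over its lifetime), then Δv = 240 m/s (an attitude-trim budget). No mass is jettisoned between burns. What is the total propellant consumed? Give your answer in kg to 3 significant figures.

total propellant consumed ≈ 208 kg

After the first burn: m = 1080 × exp(−240/2240.0) = 1080 × 0.89840 = 970.272 kg.
After the second burn: m = 970.272 × exp(−240/2240.0) = 970.272 × 0.89840 = 871.692 kg.
Total propellant = m₀ − m_final = 1080 − 871.692 = 208.308 kg.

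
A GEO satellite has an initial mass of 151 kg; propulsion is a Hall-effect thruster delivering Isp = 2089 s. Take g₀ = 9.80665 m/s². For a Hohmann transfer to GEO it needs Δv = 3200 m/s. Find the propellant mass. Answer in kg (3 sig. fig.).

propellant mass ≈ 21.8 kg

v_e = Isp · g₀ = 2089 × 9.80665 = 20486.1 m/s.
From the ideal rocket equation, m₀/m_f = exp(Δv / v_e) = exp(3200 / 20486.1) = exp(0.1562) = 1.1691.
m_f = 151 / 1.1691 = 129.159 kg, so propellant = m₀ − m_f = 151 − 129.159 = 21.841 kg.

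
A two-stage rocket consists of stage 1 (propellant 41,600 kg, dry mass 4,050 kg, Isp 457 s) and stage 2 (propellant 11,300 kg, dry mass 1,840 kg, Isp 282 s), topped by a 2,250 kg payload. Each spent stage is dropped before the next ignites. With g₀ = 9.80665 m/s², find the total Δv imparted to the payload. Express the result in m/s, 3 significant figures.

Δv ≈ 8790 m/s

Ignition mass of stage 1 = 41,600+4,050 + 11,300+1,840 + 2,250 = 61,040 kg.
Stage 1: m₀ = 61,040 kg, m_f = 61,040 − 41,600 = 19,440 kg; Δv = 457×9.80665×ln(3.14) = 4481.6×1.1442 ≈ 5128 m/s.
Stage 2: m₀ = 15,390 kg, m_f = 15,390 − 11,300 = 4,090 kg; Δv = 282×9.80665×ln(3.763) = 2765.5×1.3252 ≈ 3665 m/s.
Total Δv = 5128 + 3665 = 8793 m/s.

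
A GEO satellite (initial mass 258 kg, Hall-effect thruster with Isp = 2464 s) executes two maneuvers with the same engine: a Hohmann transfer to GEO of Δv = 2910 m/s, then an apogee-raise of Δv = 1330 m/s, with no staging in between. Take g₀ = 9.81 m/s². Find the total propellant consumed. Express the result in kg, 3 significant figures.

total propellant consumed ≈ 41.5 kg

v_e = Isp · g₀ = 2464 × 9.81 = 24171.8 m/s.
After the first burn: m = 258 × exp(−2910/24171.8) = 258 × 0.88658 = 228.738 kg.
After the second burn: m = 228.738 × exp(−1330/24171.8) = 228.738 × 0.94646 = 216.491 kg.
Total propellant = m₀ − m_final = 258 − 216.491 = 41.509 kg.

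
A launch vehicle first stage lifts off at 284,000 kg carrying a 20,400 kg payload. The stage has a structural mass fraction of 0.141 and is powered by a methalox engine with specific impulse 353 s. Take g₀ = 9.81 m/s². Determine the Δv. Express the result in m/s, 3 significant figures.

Stage wet mass = m₀ − payload = 284,000 − 20,400 = 263,600 kg.
Stage dry mass = ε × stage wet mass = 0.141 × 263,600 = 37,167.6 kg.
Burnout mass m_f = stage dry + payload = 37,167.6 + 20,400 = 57,567.6 kg.
v_e = Isp · g₀ = 353 × 9.81 = 3462.9 m/s.
Δv = v_e · ln(284,000/57,567.6) = 3462.9 × ln(4.933) = 3462.9 × 1.5960 ≈ 5527 m/s.

Δv ≈ 5530 m/s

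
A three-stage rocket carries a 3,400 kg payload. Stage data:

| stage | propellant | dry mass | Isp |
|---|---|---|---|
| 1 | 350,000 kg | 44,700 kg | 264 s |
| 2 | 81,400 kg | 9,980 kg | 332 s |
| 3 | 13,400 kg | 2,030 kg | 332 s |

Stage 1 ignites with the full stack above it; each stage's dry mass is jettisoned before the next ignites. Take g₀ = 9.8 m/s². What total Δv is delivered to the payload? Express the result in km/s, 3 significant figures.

Δv ≈ 11.5 km/s

Ignition mass of stage 1 = 350,000+44,700 + 81,400+9,980 + 13,400+2,030 + 3,400 = 504,910 kg.
Stage 1: m₀ = 504,910 kg, m_f = 504,910 − 350,000 = 154,910 kg; Δv = 264×9.8×ln(3.259) = 2587.2×1.1815 ≈ 3057 m/s.
Stage 2: m₀ = 110,210 kg, m_f = 110,210 − 81,400 = 28,810 kg; Δv = 332×9.8×ln(3.825) = 3253.6×1.3417 ≈ 4365 m/s.
Stage 3: m₀ = 18,830 kg, m_f = 18,830 − 13,400 = 5,430 kg; Δv = 332×9.8×ln(3.468) = 3253.6×1.2435 ≈ 4046 m/s.
Total Δv = 3057 + 4365 + 4046 = 11468 m/s.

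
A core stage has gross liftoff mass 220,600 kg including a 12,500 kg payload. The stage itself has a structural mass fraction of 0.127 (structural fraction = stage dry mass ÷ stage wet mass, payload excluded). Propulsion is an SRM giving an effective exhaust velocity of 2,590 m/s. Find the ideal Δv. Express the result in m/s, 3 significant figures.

Stage wet mass = m₀ − payload = 220,600 − 12,500 = 208,100 kg.
Stage dry mass = ε × stage wet mass = 0.127 × 208,100 = 26,428.7 kg.
Burnout mass m_f = stage dry + payload = 26,428.7 + 12,500 = 38,928.7 kg.
By the Tsiolkovsky rocket equation, Δv = v_e · ln(220,600/38,928.7) = 2590.0 × ln(5.667) = 2590.0 × 1.7346 ≈ 4493 m/s.

Δv ≈ 4490 m/s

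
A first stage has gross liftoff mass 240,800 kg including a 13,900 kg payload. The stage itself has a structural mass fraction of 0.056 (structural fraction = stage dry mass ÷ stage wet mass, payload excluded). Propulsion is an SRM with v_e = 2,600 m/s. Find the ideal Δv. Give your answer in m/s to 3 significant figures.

Stage wet mass = m₀ − payload = 240,800 − 13,900 = 226,900 kg.
Stage dry mass = ε × stage wet mass = 0.056 × 226,900 = 12,706.4 kg.
Burnout mass m_f = stage dry + payload = 12,706.4 + 13,900 = 26,606.4 kg.
By the Tsiolkovsky rocket equation, Δv = v_e · ln(240,800/26,606.4) = 2600.0 × ln(9.05) = 2600.0 × 2.2028 ≈ 5727 m/s.

Δv ≈ 5730 m/s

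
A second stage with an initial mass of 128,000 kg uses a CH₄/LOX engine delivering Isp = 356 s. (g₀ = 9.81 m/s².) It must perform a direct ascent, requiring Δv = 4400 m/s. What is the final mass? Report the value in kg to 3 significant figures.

v_e = Isp · g₀ = 356 × 9.81 = 3492.4 m/s.
m₀/m_f = exp(Δv / v_e) = exp(4400 / 3492.4) = exp(1.2599) = 3.5250.
m_f = m₀ / 3.5250 = 128,000 / 3.5250 = 36,312.1 kg.

final mass ≈ 36300 kg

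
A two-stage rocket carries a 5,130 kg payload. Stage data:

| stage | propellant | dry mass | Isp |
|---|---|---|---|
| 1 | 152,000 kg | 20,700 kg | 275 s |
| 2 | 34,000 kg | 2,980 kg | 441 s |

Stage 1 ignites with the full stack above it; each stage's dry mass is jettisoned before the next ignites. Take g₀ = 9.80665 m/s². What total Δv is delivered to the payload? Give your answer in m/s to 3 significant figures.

Δv ≈ 10400 m/s

Ignition mass of stage 1 = 152,000+20,700 + 34,000+2,980 + 5,130 = 214,810 kg.
Stage 1: m₀ = 214,810 kg, m_f = 214,810 − 152,000 = 62,810 kg; Δv = 275×9.80665×ln(3.42) = 2696.8×1.2296 ≈ 3316 m/s.
Stage 2: m₀ = 42,110 kg, m_f = 42,110 − 34,000 = 8,110 kg; Δv = 441×9.80665×ln(5.192) = 4324.7×1.6472 ≈ 7124 m/s.
Total Δv = 3316 + 7124 = 10440 m/s.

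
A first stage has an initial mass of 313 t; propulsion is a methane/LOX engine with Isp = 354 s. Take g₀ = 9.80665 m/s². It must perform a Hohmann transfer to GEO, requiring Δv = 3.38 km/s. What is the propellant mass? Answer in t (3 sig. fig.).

propellant mass ≈ 195 t

v_e = Isp · g₀ = 354 × 9.80665 = 3471.6 m/s.
From the ideal rocket equation, m₀/m_f = exp(Δv / v_e) = exp(3380 / 3471.6) = exp(0.9736) = 2.6475.
m_f = 313 / 2.6475 = 118.225 t, so propellant = m₀ − m_f = 313 − 118.225 = 194.775 t.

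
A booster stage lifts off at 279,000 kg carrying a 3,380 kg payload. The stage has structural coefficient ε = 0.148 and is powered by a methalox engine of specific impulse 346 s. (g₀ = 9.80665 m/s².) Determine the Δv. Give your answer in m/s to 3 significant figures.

Δv ≈ 6250 m/s

Stage wet mass = m₀ − payload = 279,000 − 3,380 = 275,620 kg.
Stage dry mass = ε × stage wet mass = 0.148 × 275,620 = 40,791.8 kg.
Burnout mass m_f = stage dry + payload = 40,791.8 + 3,380 = 44,171.8 kg.
v_e = Isp · g₀ = 346 × 9.80665 = 3393.1 m/s.
Δv = v_e · ln(279,000/44,171.8) = 3393.1 × ln(6.316) = 3393.1 × 1.8431 ≈ 6254 m/s.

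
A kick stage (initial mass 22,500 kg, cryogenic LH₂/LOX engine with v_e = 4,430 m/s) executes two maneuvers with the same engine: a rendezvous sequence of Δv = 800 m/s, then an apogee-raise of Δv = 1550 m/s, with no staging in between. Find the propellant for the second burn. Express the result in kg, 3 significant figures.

After the first burn: m = 22500 × exp(−800/4430.0) = 22500 × 0.83478 = 18,782.6 kg.
After the second burn: m = 18,782.6 × exp(−1550/4430.0) = 18,782.6 × 0.70477 = 13,237.4 kg.
Second-burn propellant = 18,782.6 − 13,237.4 = 5,545.2 kg.

propellant for the second burn ≈ 5550 kg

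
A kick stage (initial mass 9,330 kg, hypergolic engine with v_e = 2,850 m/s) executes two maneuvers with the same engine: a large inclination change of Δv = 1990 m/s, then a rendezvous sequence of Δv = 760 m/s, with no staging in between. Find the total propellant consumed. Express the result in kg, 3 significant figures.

total propellant consumed ≈ 5780 kg

After the first burn: m = 9330 × exp(−1990/2850.0) = 9330 × 0.49746 = 4,641.3 kg.
After the second burn: m = 4,641.3 × exp(−760/2850.0) = 4,641.3 × 0.76593 = 3,554.91 kg.
Total propellant = m₀ − m_final = 9330 − 3,554.91 = 5,775.09 kg.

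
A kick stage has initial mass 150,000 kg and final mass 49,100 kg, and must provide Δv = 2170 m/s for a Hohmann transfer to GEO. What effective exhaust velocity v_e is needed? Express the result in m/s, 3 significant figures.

v_e ≈ 1940 m/s

ln(m₀/m_f) = ln(150000/49100) = ln(3.055) = 1.1168.
v_e = Δv / ln(m₀/m_f) = 2170 / 1.1168 = 1943.1 m/s.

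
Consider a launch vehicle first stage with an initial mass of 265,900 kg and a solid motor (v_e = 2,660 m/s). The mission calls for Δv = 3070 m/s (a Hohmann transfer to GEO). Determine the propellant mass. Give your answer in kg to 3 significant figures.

Using Δv = v_e ln(m₀/m_f): m₀/m_f = exp(Δv / v_e) = exp(3070 / 2660.0) = exp(1.1541) = 3.1713.
m_f = 265,900 / 3.1713 = 83,845.7 kg, so propellant = m₀ − m_f = 265,900 − 83,845.7 = 182,054.3 kg.

propellant mass ≈ 182000 kg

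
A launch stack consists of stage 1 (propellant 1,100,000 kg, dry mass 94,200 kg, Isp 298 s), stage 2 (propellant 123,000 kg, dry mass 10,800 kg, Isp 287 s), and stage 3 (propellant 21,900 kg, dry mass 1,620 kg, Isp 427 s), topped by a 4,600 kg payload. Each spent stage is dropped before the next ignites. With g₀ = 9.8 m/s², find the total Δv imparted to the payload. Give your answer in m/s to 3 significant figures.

Δv ≈ 15200 m/s

Ignition mass of stage 1 = 1,100,000+94,200 + 123,000+10,800 + 21,900+1,620 + 4,600 = 1,356,120 kg.
Stage 1: m₀ = 1,356,120 kg, m_f = 1,356,120 − 1,100,000 = 256,120 kg; Δv = 298×9.8×ln(5.295) = 2920.4×1.6667 ≈ 4868 m/s.
Stage 2: m₀ = 161,920 kg, m_f = 161,920 − 123,000 = 38,920 kg; Δv = 287×9.8×ln(4.16) = 2812.6×1.4256 ≈ 4010 m/s.
Stage 3: m₀ = 28,120 kg, m_f = 28,120 − 21,900 = 6,220 kg; Δv = 427×9.8×ln(4.521) = 4184.6×1.5087 ≈ 6313 m/s.
Total Δv = 4868 + 4010 + 6313 = 15191 m/s.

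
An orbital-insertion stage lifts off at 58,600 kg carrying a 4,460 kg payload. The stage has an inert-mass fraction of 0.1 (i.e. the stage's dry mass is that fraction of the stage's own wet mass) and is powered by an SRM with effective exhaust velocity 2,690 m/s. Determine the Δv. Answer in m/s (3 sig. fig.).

Stage wet mass = m₀ − payload = 58,600 − 4,460 = 54,140 kg.
Stage dry mass = ε × stage wet mass = 0.1 × 54,140 = 5,414 kg.
Burnout mass m_f = stage dry + payload = 5,414 + 4,460 = 9,874 kg.
From the ideal rocket equation, Δv = v_e · ln(58,600/9,874) = 2690.0 × ln(5.935) = 2690.0 × 1.7808 ≈ 4790 m/s.

Δv ≈ 4790 m/s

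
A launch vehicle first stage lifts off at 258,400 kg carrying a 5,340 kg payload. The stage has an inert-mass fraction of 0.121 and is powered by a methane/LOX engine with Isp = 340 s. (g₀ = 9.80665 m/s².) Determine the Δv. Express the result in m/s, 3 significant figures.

Stage wet mass = m₀ − payload = 258,400 − 5,340 = 253,060 kg.
Stage dry mass = ε × stage wet mass = 0.121 × 253,060 = 30,620.3 kg.
Burnout mass m_f = stage dry + payload = 30,620.3 + 5,340 = 35,960.3 kg.
v_e = Isp · g₀ = 340 × 9.80665 = 3334.3 m/s.
Δv = v_e · ln(258,400/35,960.3) = 3334.3 × ln(7.186) = 3334.3 × 1.9721 ≈ 6575 m/s.

Δv ≈ 6580 m/s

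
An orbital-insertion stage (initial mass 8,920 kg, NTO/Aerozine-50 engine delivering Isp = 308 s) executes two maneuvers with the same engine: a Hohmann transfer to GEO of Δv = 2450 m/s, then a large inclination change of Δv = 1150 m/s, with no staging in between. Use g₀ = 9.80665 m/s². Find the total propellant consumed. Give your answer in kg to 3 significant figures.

total propellant consumed ≈ 6210 kg

v_e = Isp · g₀ = 308 × 9.80665 = 3020.4 m/s.
After the first burn: m = 8920 × exp(−2450/3020.4) = 8920 × 0.44435 = 3,963.6 kg.
After the second burn: m = 3,963.6 × exp(−1150/3020.4) = 3,963.6 × 0.68336 = 2,708.57 kg.
Total propellant = m₀ − m_final = 8920 − 2,708.57 = 6,211.43 kg.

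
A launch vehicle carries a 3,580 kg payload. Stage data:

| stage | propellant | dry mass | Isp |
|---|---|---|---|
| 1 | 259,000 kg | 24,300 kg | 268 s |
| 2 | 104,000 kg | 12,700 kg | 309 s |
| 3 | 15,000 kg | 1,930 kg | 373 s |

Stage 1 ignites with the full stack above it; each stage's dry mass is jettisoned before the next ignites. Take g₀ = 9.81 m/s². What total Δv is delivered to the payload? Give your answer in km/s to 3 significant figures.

Δv ≈ 11.6 km/s

Ignition mass of stage 1 = 259,000+24,300 + 104,000+12,700 + 15,000+1,930 + 3,580 = 420,510 kg.
Stage 1: m₀ = 420,510 kg, m_f = 420,510 − 259,000 = 161,510 kg; Δv = 268×9.81×ln(2.604) = 2629.1×0.9569 ≈ 2516 m/s.
Stage 2: m₀ = 137,210 kg, m_f = 137,210 − 104,000 = 33,210 kg; Δv = 309×9.81×ln(4.132) = 3031.3×1.4187 ≈ 4300 m/s.
Stage 3: m₀ = 20,510 kg, m_f = 20,510 − 15,000 = 5,510 kg; Δv = 373×9.81×ln(3.722) = 3659.1×1.3143 ≈ 4809 m/s.
Total Δv = 2516 + 4300 + 4809 = 11625 m/s.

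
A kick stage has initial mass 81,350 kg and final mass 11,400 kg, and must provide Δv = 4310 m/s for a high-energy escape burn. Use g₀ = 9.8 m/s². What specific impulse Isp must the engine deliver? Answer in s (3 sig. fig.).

ln(m₀/m_f) = ln(81350/11400) = ln(7.136) = 1.9651.
Rocket equation: v_e = Δv / ln(m₀/m_f) = 4310 / 1.9651 = 2193.2 m/s.
Isp = v_e / g₀ = 2193.2 / 9.8 = 223.8 s.

Isp ≈ 224 s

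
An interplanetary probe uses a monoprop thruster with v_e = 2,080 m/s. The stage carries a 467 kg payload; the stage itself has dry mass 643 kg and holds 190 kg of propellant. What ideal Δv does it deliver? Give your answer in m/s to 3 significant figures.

m₀ = payload + dry + propellant = 467 + 643 + 190 = 1,300 kg.
m_f = payload + dry = 467 + 643 = 1,110 kg.
Using Δv = v_e ln(m₀/m_f): Δv = v_e · ln(m₀/m_f) = 2080.0 × ln(1.171) = 2080.0 × 0.1580 ≈ 328.6 m/s.

Δv ≈ 329 m/s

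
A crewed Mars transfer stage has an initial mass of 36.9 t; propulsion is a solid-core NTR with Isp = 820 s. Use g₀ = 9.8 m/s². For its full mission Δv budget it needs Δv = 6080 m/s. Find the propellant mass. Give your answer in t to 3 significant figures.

v_e = Isp · g₀ = 820 × 9.8 = 8036.0 m/s.
By the Tsiolkovsky rocket equation, m₀/m_f = exp(Δv / v_e) = exp(6080 / 8036.0) = exp(0.7566) = 2.1310.
m_f = 36.9 / 2.1310 = 17.3158 t, so propellant = m₀ − m_f = 36.9 − 17.3158 = 19.5842 t.

propellant mass ≈ 19.6 t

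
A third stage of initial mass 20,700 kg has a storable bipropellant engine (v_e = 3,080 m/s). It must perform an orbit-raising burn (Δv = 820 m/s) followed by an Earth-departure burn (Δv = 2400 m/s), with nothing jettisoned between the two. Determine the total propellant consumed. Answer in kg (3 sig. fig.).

After the first burn: m = 20700 × exp(−820/3080.0) = 20700 × 0.76626 = 15,861.6 kg.
After the second burn: m = 15,861.6 × exp(−2400/3080.0) = 15,861.6 × 0.45876 = 7,276.67 kg.
Total propellant = m₀ − m_final = 20700 − 7,276.67 = 13,423.33 kg.

total propellant consumed ≈ 13400 kg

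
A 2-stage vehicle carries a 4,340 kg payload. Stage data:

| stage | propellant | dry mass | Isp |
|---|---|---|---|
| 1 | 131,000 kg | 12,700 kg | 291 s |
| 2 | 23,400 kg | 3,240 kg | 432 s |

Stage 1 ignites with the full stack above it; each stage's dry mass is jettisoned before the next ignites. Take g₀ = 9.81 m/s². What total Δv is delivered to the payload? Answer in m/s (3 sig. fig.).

Δv ≈ 9920 m/s

Ignition mass of stage 1 = 131,000+12,700 + 23,400+3,240 + 4,340 = 174,680 kg.
Stage 1: m₀ = 174,680 kg, m_f = 174,680 − 131,000 = 43,680 kg; Δv = 291×9.81×ln(3.999) = 2854.7×1.3861 ≈ 3957 m/s.
Stage 2: m₀ = 30,980 kg, m_f = 30,980 − 23,400 = 7,580 kg; Δv = 432×9.81×ln(4.087) = 4237.9×1.4078 ≈ 5966 m/s.
Total Δv = 3957 + 5966 = 9923 m/s.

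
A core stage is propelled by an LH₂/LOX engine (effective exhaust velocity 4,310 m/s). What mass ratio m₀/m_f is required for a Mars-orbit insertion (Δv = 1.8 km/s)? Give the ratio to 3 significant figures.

mass ratio ≈ 1.52

Using Δv = v_e ln(m₀/m_f): m₀/m_f = exp(Δv / v_e) = exp(1800 / 4310.0) = exp(0.4176) = 1.5184.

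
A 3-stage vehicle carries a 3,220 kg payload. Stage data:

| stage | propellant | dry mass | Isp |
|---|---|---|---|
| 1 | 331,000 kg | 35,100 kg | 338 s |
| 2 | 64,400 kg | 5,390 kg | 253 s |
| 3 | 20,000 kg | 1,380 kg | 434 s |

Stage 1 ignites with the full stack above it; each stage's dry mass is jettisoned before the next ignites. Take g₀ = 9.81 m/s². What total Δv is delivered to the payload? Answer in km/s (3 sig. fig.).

Δv ≈ 14.2 km/s

Ignition mass of stage 1 = 331,000+35,100 + 64,400+5,390 + 20,000+1,380 + 3,220 = 460,490 kg.
Stage 1: m₀ = 460,490 kg, m_f = 460,490 − 331,000 = 129,490 kg; Δv = 338×9.81×ln(3.556) = 3315.8×1.2687 ≈ 4207 m/s.
Stage 2: m₀ = 94,390 kg, m_f = 94,390 − 64,400 = 29,990 kg; Δv = 253×9.81×ln(3.147) = 2481.9×1.1466 ≈ 2846 m/s.
Stage 3: m₀ = 24,600 kg, m_f = 24,600 − 20,000 = 4,600 kg; Δv = 434×9.81×ln(5.348) = 4257.5×1.6767 ≈ 7139 m/s.
Total Δv = 4207 + 2846 + 7139 = 14192 m/s.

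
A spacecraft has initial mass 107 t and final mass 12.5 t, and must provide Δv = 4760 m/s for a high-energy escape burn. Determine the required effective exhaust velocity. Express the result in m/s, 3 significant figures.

ln(m₀/m_f) = ln(107000/12500) = ln(8.56) = 2.1471.
From the ideal rocket equation, v_e = Δv / ln(m₀/m_f) = 4760 / 2.1471 = 2216.9 m/s.

v_e ≈ 2220 m/s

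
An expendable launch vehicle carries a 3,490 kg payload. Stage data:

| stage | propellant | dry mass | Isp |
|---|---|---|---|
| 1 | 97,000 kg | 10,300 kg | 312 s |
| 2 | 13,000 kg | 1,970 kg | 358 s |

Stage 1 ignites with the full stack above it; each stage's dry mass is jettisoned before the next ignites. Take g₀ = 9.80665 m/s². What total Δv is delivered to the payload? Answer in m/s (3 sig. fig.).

Δv ≈ 8790 m/s

Ignition mass of stage 1 = 97,000+10,300 + 13,000+1,970 + 3,490 = 125,760 kg.
Stage 1: m₀ = 125,760 kg, m_f = 125,760 − 97,000 = 28,760 kg; Δv = 312×9.80665×ln(4.373) = 3059.7×1.4754 ≈ 4514 m/s.
Stage 2: m₀ = 18,460 kg, m_f = 18,460 − 13,000 = 5,460 kg; Δv = 358×9.80665×ln(3.381) = 3510.8×1.2182 ≈ 4277 m/s.
Total Δv = 4514 + 4277 = 8791 m/s.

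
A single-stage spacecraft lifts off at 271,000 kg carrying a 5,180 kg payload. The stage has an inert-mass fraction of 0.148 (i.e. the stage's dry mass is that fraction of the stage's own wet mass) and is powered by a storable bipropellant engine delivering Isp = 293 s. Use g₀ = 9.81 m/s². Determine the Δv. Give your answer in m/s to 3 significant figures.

Stage wet mass = m₀ − payload = 271,000 − 5,180 = 265,820 kg.
Stage dry mass = ε × stage wet mass = 0.148 × 265,820 = 39,341.4 kg.
Burnout mass m_f = stage dry + payload = 39,341.4 + 5,180 = 44,521.4 kg.
v_e = Isp · g₀ = 293 × 9.81 = 2874.3 m/s.
Using Δv = v_e ln(m₀/m_f): Δv = v_e · ln(271,000/44,521.4) = 2874.3 × ln(6.087) = 2874.3 × 1.8061 ≈ 5191 m/s.

Δv ≈ 5190 m/s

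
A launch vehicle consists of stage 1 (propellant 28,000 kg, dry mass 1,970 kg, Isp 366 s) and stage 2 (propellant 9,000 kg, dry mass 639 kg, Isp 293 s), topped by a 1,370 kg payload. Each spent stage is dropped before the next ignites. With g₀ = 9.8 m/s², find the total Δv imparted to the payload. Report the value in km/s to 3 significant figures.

Ignition mass of stage 1 = 28,000+1,970 + 9,000+639 + 1,370 = 40,979 kg.
Stage 1: m₀ = 40,979 kg, m_f = 40,979 − 28,000 = 12,979 kg; Δv = 366×9.8×ln(3.157) = 3586.8×1.1497 ≈ 4124 m/s.
Stage 2: m₀ = 11,009 kg, m_f = 11,009 − 9,000 = 2,009 kg; Δv = 293×9.8×ln(5.48) = 2871.4×1.7011 ≈ 4884 m/s.
Total Δv = 4124 + 4884 = 9008 m/s.

Δv ≈ 9.01 km/s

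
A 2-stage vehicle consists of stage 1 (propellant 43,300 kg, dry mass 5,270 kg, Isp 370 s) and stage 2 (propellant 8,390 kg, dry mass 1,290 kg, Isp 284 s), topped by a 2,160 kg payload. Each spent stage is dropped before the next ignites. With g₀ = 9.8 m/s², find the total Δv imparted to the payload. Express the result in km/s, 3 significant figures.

Ignition mass of stage 1 = 43,300+5,270 + 8,390+1,290 + 2,160 = 60,410 kg.
Stage 1: m₀ = 60,410 kg, m_f = 60,410 − 43,300 = 17,110 kg; Δv = 370×9.8×ln(3.531) = 3626.0×1.2615 ≈ 4574 m/s.
Stage 2: m₀ = 11,840 kg, m_f = 11,840 − 8,390 = 3,450 kg; Δv = 284×9.8×ln(3.432) = 2783.2×1.2331 ≈ 3432 m/s.
Total Δv = 4574 + 3432 = 8006 m/s.

Δv ≈ 8.01 km/s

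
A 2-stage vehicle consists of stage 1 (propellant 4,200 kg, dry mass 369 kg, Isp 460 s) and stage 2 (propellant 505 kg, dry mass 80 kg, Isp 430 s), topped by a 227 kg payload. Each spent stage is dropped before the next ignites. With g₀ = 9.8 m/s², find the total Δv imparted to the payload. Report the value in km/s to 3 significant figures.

Δv ≈ 10.9 km/s

Ignition mass of stage 1 = 4,200+369 + 505+80 + 227 = 5,381 kg.
Stage 1: m₀ = 5,381 kg, m_f = 5,381 − 4,200 = 1,181 kg; Δv = 460×9.8×ln(4.556) = 4508.0×1.5165 ≈ 6836 m/s.
Stage 2: m₀ = 812 kg, m_f = 812 − 505 = 307 kg; Δv = 430×9.8×ln(2.645) = 4214.0×0.9727 ≈ 4099 m/s.
Total Δv = 6836 + 4099 = 10935 m/s.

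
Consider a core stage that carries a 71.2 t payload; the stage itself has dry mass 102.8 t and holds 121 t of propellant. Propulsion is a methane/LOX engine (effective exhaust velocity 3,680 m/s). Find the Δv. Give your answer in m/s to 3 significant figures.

Δv ≈ 1940 m/s

m₀ = payload + dry + propellant = 71.2 + 102.8 + 121 = 295 t.
m_f = payload + dry = 71.2 + 102.8 = 174 t.
Δv = v_e · ln(m₀/m_f) = 3680.0 × ln(1.695) = 3680.0 × 0.5279 ≈ 1942.7 m/s.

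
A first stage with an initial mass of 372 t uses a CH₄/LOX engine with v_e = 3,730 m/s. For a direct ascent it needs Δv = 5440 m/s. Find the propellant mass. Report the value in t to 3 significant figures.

propellant mass ≈ 285 t

Rocket equation: m₀/m_f = exp(Δv / v_e) = exp(5440 / 3730.0) = exp(1.4584) = 4.2993.
m_f = 372 / 4.2993 = 86.5257 t, so propellant = m₀ − m_f = 372 − 86.5257 = 285.4743 t.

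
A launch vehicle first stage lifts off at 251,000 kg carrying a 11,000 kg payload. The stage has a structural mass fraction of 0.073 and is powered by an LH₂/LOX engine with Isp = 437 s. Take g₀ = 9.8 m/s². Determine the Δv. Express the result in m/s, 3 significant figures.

Δv ≈ 9310 m/s

Stage wet mass = m₀ − payload = 251,000 − 11,000 = 240,000 kg.
Stage dry mass = ε × stage wet mass = 0.073 × 240,000 = 17,520 kg.
Burnout mass m_f = stage dry + payload = 17,520 + 11,000 = 28,520 kg.
v_e = Isp · g₀ = 437 × 9.8 = 4282.6 m/s.
Δv = v_e · ln(251,000/28,520) = 4282.6 × ln(8.801) = 4282.6 × 2.1748 ≈ 9314 m/s.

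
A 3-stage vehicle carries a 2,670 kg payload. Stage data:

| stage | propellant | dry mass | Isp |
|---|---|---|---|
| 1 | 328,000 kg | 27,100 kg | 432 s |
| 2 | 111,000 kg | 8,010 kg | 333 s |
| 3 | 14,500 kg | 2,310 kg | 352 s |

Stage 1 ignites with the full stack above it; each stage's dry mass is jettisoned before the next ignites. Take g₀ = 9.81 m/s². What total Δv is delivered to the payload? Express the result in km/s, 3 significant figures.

Δv ≈ 14.6 km/s

Ignition mass of stage 1 = 328,000+27,100 + 111,000+8,010 + 14,500+2,310 + 2,670 = 493,590 kg.
Stage 1: m₀ = 493,590 kg, m_f = 493,590 − 328,000 = 165,590 kg; Δv = 432×9.81×ln(2.981) = 4237.9×1.0922 ≈ 4629 m/s.
Stage 2: m₀ = 138,490 kg, m_f = 138,490 − 111,000 = 27,490 kg; Δv = 333×9.81×ln(5.038) = 3266.7×1.6170 ≈ 5282 m/s.
Stage 3: m₀ = 19,480 kg, m_f = 19,480 − 14,500 = 4,980 kg; Δv = 352×9.81×ln(3.912) = 3453.1×1.3640 ≈ 4710 m/s.
Total Δv = 4629 + 5282 + 4710 = 14621 m/s.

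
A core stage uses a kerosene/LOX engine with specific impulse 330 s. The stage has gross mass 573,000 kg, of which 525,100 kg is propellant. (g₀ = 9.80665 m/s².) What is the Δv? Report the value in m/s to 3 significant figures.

v_e = Isp · g₀ = 330 × 9.80665 = 3236.2 m/s.
m_f = m₀ − m_prop = 573,000 − 525,100 = 47,900 kg.
Δv = v_e · ln(m₀/m_f) = 3236.2 × ln(11.96) = 3236.2 × 2.4818 ≈ 8031.5 m/s.

Δv ≈ 8030 m/s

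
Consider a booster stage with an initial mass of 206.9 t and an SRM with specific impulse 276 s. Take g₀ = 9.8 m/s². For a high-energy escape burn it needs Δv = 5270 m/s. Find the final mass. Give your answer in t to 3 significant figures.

final mass ≈ 29.5 t

v_e = Isp · g₀ = 276 × 9.8 = 2704.8 m/s.
m₀/m_f = exp(Δv / v_e) = exp(5270 / 2704.8) = exp(1.9484) = 7.0174.
m_f = m₀ / 7.0174 = 206.9 / 7.0174 = 29.4839 t.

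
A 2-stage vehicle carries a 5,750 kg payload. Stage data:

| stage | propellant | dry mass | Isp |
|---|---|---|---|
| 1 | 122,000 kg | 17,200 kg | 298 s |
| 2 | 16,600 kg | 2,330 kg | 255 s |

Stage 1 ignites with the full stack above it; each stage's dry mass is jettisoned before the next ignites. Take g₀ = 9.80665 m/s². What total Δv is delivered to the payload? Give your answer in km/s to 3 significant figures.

Ignition mass of stage 1 = 122,000+17,200 + 16,600+2,330 + 5,750 = 163,880 kg.
Stage 1: m₀ = 163,880 kg, m_f = 163,880 − 122,000 = 41,880 kg; Δv = 298×9.80665×ln(3.913) = 2922.4×1.3643 ≈ 3987 m/s.
Stage 2: m₀ = 24,680 kg, m_f = 24,680 − 16,600 = 8,080 kg; Δv = 255×9.80665×ln(3.054) = 2500.7×1.1166 ≈ 2792 m/s.
Total Δv = 3987 + 2792 = 6779 m/s.

Δv ≈ 6.78 km/s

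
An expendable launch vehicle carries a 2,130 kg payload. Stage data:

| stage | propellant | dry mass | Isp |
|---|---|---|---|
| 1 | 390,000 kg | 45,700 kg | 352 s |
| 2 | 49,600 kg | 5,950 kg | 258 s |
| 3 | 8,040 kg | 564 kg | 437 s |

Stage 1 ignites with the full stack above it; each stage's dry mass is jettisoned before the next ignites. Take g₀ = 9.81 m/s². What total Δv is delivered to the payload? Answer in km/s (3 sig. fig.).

Ignition mass of stage 1 = 390,000+45,700 + 49,600+5,950 + 8,040+564 + 2,130 = 501,984 kg.
Stage 1: m₀ = 501,984 kg, m_f = 501,984 − 390,000 = 111,984 kg; Δv = 352×9.81×ln(4.483) = 3453.1×1.5002 ≈ 5180 m/s.
Stage 2: m₀ = 66,284 kg, m_f = 66,284 − 49,600 = 16,684 kg; Δv = 258×9.81×ln(3.973) = 2531.0×1.3795 ≈ 3491 m/s.
Stage 3: m₀ = 10,734 kg, m_f = 10,734 − 8,040 = 2,694 kg; Δv = 437×9.81×ln(3.984) = 4287.0×1.3824 ≈ 5926 m/s.
Total Δv = 5180 + 3491 + 5926 = 14597 m/s.

Δv ≈ 14.6 km/s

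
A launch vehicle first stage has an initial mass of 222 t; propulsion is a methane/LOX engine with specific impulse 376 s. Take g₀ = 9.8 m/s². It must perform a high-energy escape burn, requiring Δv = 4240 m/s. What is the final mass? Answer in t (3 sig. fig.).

final mass ≈ 70.2 t

v_e = Isp · g₀ = 376 × 9.8 = 3684.8 m/s.
From the ideal rocket equation, m₀/m_f = exp(Δv / v_e) = exp(4240 / 3684.8) = exp(1.1507) = 3.1603.
m_f = m₀ / 3.1603 = 222 / 3.1603 = 70.2465 t.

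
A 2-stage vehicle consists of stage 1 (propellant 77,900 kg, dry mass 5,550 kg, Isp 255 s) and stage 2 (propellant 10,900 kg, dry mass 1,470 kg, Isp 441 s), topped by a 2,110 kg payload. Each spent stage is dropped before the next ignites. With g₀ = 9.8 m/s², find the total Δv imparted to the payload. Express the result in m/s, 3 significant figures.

Ignition mass of stage 1 = 77,900+5,550 + 10,900+1,470 + 2,110 = 97,930 kg.
Stage 1: m₀ = 97,930 kg, m_f = 97,930 − 77,900 = 20,030 kg; Δv = 255×9.8×ln(4.889) = 2499.0×1.5870 ≈ 3966 m/s.
Stage 2: m₀ = 14,480 kg, m_f = 14,480 − 10,900 = 3,580 kg; Δv = 441×9.8×ln(4.045) = 4321.8×1.3974 ≈ 6039 m/s.
Total Δv = 3966 + 6039 = 10005 m/s.

Δv ≈ 10000 m/s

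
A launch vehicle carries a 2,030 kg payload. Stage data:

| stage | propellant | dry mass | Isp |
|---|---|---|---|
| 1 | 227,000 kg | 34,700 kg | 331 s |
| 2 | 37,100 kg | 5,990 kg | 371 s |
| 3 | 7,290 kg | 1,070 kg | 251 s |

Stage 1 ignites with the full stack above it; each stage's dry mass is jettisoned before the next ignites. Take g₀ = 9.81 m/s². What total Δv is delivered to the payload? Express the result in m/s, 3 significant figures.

Ignition mass of stage 1 = 227,000+34,700 + 37,100+5,990 + 7,290+1,070 + 2,030 = 315,180 kg.
Stage 1: m₀ = 315,180 kg, m_f = 315,180 − 227,000 = 88,180 kg; Δv = 331×9.81×ln(3.574) = 3247.1×1.2738 ≈ 4136 m/s.
Stage 2: m₀ = 53,480 kg, m_f = 53,480 − 37,100 = 16,380 kg; Δv = 371×9.81×ln(3.265) = 3639.5×1.1832 ≈ 4306 m/s.
Stage 3: m₀ = 10,390 kg, m_f = 10,390 − 7,290 = 3,100 kg; Δv = 251×9.81×ln(3.352) = 2462.3×1.2094 ≈ 2978 m/s.
Total Δv = 4136 + 4306 + 2978 = 11420 m/s.

Δv ≈ 11400 m/s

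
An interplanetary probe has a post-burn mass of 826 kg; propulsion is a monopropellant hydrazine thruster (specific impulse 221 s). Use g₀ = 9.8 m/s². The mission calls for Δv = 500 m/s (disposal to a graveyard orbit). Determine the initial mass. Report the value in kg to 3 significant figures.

initial mass ≈ 1040 kg

v_e = Isp · g₀ = 221 × 9.8 = 2165.8 m/s.
m₀/m_f = exp(Δv / v_e) = exp(500 / 2165.8) = exp(0.2309) = 1.2597.
m₀ = m_f × 1.2597 = 826 × 1.2597 = 1,040.51 kg.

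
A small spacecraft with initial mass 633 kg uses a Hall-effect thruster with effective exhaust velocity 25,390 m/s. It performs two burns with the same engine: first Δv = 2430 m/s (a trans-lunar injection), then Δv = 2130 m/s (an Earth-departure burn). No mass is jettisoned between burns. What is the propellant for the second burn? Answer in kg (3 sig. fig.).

propellant for the second burn ≈ 46.3 kg

After the first burn: m = 633 × exp(−2430/25390.0) = 633 × 0.90873 = 575.226 kg.
After the second burn: m = 575.226 × exp(−2130/25390.0) = 575.226 × 0.91953 = 528.938 kg.
Second-burn propellant = 575.226 − 528.938 = 46.288 kg.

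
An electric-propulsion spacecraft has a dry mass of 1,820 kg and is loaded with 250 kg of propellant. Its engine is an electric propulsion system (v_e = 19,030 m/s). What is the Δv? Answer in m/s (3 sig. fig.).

m₀ = m_dry + m_prop = 1,820 + 250 = 2,070 kg.
Using Δv = v_e ln(m₀/m_f): Δv = v_e · ln(m₀/m_f) = 19030.0 × ln(1.137) = 19030.0 × 0.1287 ≈ 2449.4 m/s.

Δv ≈ 2450 m/s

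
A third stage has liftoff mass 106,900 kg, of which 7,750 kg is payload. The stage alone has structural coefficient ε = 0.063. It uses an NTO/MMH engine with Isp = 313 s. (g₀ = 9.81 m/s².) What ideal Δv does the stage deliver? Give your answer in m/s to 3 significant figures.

Δv ≈ 6240 m/s

Stage wet mass = m₀ − payload = 106,900 − 7,750 = 99,150 kg.
Stage dry mass = ε × stage wet mass = 0.063 × 99,150 = 6,246.45 kg.
Burnout mass m_f = stage dry + payload = 6,246.45 + 7,750 = 13,996.45 kg.
v_e = Isp · g₀ = 313 × 9.81 = 3070.5 m/s.
Using Δv = v_e ln(m₀/m_f): Δv = v_e · ln(106,900/13,996.45) = 3070.5 × ln(7.638) = 3070.5 × 2.0331 ≈ 6243 m/s.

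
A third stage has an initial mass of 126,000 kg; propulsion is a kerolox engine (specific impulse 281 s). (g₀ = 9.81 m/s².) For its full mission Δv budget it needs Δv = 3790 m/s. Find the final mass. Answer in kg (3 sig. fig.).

final mass ≈ 31900 kg

v_e = Isp · g₀ = 281 × 9.81 = 2756.6 m/s.
From the ideal rocket equation, m₀/m_f = exp(Δv / v_e) = exp(3790 / 2756.6) = exp(1.3749) = 3.9546.
m_f = m₀ / 3.9546 = 126,000 / 3.9546 = 31,861.6 kg.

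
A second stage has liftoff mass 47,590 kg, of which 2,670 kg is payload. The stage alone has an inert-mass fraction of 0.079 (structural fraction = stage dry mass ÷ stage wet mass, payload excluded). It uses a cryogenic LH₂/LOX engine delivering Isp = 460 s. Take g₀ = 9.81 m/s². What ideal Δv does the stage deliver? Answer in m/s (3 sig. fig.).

Stage wet mass = m₀ − payload = 47,590 − 2,670 = 44,920 kg.
Stage dry mass = ε × stage wet mass = 0.079 × 44,920 = 3,548.68 kg.
Burnout mass m_f = stage dry + payload = 3,548.68 + 2,670 = 6,218.68 kg.
v_e = Isp · g₀ = 460 × 9.81 = 4512.6 m/s.
Δv = v_e · ln(47,590/6,218.68) = 4512.6 × ln(7.653) = 4512.6 × 2.0351 ≈ 9183 m/s.

Δv ≈ 9180 m/s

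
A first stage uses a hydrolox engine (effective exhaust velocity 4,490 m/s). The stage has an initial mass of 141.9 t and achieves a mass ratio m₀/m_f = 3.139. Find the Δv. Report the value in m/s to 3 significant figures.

Δv = v_e · ln(3.139) = 4490.0 × 1.1439 ≈ 5136.1 m/s.

Δv ≈ 5140 m/s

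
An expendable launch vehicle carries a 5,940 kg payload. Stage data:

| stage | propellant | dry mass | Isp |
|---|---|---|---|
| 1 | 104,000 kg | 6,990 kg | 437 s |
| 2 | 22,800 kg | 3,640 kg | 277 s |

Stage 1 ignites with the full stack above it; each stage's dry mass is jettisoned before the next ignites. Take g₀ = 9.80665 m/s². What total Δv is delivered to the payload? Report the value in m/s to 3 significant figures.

Δv ≈ 8850 m/s

Ignition mass of stage 1 = 104,000+6,990 + 22,800+3,640 + 5,940 = 143,370 kg.
Stage 1: m₀ = 143,370 kg, m_f = 143,370 − 104,000 = 39,370 kg; Δv = 437×9.80665×ln(3.642) = 4285.5×1.2924 ≈ 5539 m/s.
Stage 2: m₀ = 32,380 kg, m_f = 32,380 − 22,800 = 9,580 kg; Δv = 277×9.80665×ln(3.38) = 2716.4×1.2179 ≈ 3308 m/s.
Total Δv = 5539 + 3308 = 8847 m/s.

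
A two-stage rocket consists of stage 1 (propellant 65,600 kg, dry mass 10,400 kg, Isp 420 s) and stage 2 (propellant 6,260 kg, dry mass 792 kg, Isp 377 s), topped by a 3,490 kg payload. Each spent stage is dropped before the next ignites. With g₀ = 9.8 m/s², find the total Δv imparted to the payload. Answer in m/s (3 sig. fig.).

Δv ≈ 9170 m/s

Ignition mass of stage 1 = 65,600+10,400 + 6,260+792 + 3,490 = 86,542 kg.
Stage 1: m₀ = 86,542 kg, m_f = 86,542 − 65,600 = 20,942 kg; Δv = 420×9.8×ln(4.132) = 4116.0×1.4189 ≈ 5840 m/s.
Stage 2: m₀ = 10,542 kg, m_f = 10,542 − 6,260 = 4,282 kg; Δv = 377×9.8×ln(2.462) = 3694.6×0.9009 ≈ 3329 m/s.
Total Δv = 5840 + 3329 = 9169 m/s.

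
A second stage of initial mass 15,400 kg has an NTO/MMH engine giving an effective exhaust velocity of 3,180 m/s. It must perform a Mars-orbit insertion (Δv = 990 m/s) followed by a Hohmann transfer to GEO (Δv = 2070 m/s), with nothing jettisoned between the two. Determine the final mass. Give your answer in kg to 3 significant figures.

final mass ≈ 5880 kg

After the first burn: m = 15400 × exp(−990/3180.0) = 15400 × 0.73248 = 11,280.2 kg.
After the second burn: m = 11,280.2 × exp(−2070/3180.0) = 11,280.2 × 0.52155 = 5,883.19 kg.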